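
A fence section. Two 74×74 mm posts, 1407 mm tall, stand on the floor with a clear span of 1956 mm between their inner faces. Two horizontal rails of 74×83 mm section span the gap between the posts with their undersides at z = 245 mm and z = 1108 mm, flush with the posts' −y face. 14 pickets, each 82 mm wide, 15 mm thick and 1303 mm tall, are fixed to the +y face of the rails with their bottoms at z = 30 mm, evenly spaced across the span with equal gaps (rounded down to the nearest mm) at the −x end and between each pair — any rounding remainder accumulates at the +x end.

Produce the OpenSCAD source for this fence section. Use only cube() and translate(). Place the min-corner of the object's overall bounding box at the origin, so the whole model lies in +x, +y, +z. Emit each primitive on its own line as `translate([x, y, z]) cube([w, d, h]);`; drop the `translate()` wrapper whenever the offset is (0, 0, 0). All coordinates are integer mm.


cube([74, 74, 1407]);
translate([2030, 0, 0]) cube([74, 74, 1407]);
translate([74, 0, 245]) cube([1956, 74, 83]);
translate([74, 0, 1108]) cube([1956, 74, 83]);
translate([127, 74, 30]) cube([82, 15, 1303]);
translate([262, 74, 30]) cube([82, 15, 1303]);
translate([397, 74, 30]) cube([82, 15, 1303]);
translate([532, 74, 30]) cube([82, 15, 1303]);
translate([667, 74, 30]) cube([82, 15, 1303]);
translate([802, 74, 30]) cube([82, 15, 1303]);
translate([937, 74, 30]) cube([82, 15, 1303]);
translate([1072, 74, 30]) cube([82, 15, 1303]);
translate([1207, 74, 30]) cube([82, 15, 1303]);
translate([1342, 74, 30]) cube([82, 15, 1303]);
translate([1477, 74, 30]) cube([82, 15, 1303]);
translate([1612, 74, 30]) cube([82, 15, 1303]);
translate([1747, 74, 30]) cube([82, 15, 1303]);
translate([1882, 74, 30]) cube([82, 15, 1303]);


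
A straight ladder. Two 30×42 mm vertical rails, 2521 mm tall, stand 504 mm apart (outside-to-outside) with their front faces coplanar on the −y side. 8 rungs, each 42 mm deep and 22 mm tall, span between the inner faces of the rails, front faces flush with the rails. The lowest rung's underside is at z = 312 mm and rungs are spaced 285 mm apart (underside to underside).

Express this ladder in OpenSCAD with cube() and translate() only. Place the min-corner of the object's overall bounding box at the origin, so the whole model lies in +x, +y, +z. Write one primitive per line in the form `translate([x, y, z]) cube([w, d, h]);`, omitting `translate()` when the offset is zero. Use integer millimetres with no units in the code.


cube([30, 42, 2521]);
translate([474, 0, 0]) cube([30, 42, 2521]);
translate([30, 0, 312]) cube([444, 42, 22]);
translate([30, 0, 597]) cube([444, 42, 22]);
translate([30, 0, 882]) cube([444, 42, 22]);
translate([30, 0, 1167]) cube([444, 42, 22]);
translate([30, 0, 1452]) cube([444, 42, 22]);
translate([30, 0, 1737]) cube([444, 42, 22]);
translate([30, 0, 2022]) cube([444, 42, 22]);
translate([30, 0, 2307]) cube([444, 42, 22]);


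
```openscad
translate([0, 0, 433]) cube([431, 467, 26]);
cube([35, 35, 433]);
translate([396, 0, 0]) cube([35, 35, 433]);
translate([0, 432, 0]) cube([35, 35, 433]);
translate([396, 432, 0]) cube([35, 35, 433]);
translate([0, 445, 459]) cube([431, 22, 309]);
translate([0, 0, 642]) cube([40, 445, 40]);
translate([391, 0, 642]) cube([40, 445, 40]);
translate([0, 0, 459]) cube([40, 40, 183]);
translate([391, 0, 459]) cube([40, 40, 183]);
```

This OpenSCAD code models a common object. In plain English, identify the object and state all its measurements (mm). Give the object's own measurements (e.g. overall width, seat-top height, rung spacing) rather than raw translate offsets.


A chair. The seat is a 431×467×26 mm slab with its top at z = 459 mm, on four 35×35 mm corner legs (flush with the seat edges, standing on z = 0). A flat backrest 22 mm thick, 309 mm tall, spans the full seat width and rises from the seat top along its +y edge, rear face flush with the rear of the seat. Two armrests of 40×40 mm section run along each side from the seat's front edge to the front of the backrest, top faces 223 mm above the seat top and outer faces flush with the seat's x-edges; a 40×40 mm post under the front of each armrest stands on the seat at the front corner.


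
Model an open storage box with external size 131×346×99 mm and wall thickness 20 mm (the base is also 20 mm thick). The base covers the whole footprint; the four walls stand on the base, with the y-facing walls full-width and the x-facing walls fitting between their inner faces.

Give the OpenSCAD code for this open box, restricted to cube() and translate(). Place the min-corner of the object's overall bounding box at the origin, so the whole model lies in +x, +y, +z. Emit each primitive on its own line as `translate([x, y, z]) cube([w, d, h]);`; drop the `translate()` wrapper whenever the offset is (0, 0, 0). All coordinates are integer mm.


cube([131, 346, 20]);
translate([0, 0, 20]) cube([131, 20, 79]);
translate([0, 326, 20]) cube([131, 20, 79]);
translate([0, 20, 20]) cube([20, 306, 79]);
translate([111, 20, 20]) cube([20, 306, 79]);


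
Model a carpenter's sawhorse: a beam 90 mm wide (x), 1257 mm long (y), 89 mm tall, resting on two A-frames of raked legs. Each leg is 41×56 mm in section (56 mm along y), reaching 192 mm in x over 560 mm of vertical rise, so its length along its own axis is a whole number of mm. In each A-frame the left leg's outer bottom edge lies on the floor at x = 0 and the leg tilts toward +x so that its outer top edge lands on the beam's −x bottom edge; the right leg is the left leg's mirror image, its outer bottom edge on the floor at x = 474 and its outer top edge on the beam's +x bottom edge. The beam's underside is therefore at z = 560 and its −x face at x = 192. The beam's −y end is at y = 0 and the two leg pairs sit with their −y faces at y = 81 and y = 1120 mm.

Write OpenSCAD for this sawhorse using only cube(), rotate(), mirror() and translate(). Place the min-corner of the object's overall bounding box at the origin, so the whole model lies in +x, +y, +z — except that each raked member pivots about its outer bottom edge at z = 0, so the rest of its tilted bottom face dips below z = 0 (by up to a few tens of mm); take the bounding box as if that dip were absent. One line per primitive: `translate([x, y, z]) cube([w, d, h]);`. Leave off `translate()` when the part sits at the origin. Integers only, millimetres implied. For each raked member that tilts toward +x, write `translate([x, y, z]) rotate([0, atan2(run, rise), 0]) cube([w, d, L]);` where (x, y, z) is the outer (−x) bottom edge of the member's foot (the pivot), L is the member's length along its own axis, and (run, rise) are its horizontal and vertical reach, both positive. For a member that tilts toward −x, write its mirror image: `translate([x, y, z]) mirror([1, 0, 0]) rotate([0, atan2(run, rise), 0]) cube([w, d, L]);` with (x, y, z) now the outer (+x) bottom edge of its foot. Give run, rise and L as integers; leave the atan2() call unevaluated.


// leg length = √(192² + 560²) = 592
// right-leg outer foot x = 2·192 + 90 = 474
// beam min-corner = (192, 0, 560)
translate([192, 0, 560]) cube([90, 1257, 89]);
translate([0, 81, 0]) rotate([0, atan2(192, 560), 0]) cube([41, 56, 592]);
translate([474, 81, 0]) mirror([1, 0, 0]) rotate([0, atan2(192, 560), 0]) cube([41, 56, 592]);
translate([0, 1120, 0]) rotate([0, atan2(192, 560), 0]) cube([41, 56, 592]);
translate([474, 1120, 0]) mirror([1, 0, 0]) rotate([0, atan2(192, 560), 0]) cube([41, 56, 592]);


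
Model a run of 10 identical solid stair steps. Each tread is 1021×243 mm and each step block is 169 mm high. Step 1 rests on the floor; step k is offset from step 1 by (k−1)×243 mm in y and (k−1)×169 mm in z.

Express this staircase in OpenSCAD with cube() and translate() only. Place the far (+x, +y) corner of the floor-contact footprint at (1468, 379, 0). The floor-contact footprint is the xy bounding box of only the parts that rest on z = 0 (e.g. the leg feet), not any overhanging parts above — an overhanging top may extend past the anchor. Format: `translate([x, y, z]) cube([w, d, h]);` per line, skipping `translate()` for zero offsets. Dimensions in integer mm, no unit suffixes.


translate([447, 136, 0]) cube([1021, 243, 169]);
translate([447, 379, 169]) cube([1021, 243, 169]);
translate([447, 622, 338]) cube([1021, 243, 169]);
translate([447, 865, 507]) cube([1021, 243, 169]);
translate([447, 1108, 676]) cube([1021, 243, 169]);
translate([447, 1351, 845]) cube([1021, 243, 169]);
translate([447, 1594, 1014]) cube([1021, 243, 169]);
translate([447, 1837, 1183]) cube([1021, 243, 169]);
translate([447, 2080, 1352]) cube([1021, 243, 169]);
translate([447, 2323, 1521]) cube([1021, 243, 169]);


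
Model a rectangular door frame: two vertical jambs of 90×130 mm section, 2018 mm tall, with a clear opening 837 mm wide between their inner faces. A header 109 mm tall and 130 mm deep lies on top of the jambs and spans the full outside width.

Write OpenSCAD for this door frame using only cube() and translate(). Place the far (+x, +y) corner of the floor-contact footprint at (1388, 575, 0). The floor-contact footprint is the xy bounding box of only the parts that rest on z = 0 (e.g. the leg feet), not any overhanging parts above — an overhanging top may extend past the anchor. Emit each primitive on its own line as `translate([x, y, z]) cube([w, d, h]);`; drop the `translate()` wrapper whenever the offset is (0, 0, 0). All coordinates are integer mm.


translate([371, 445, 0]) cube([90, 130, 2018]);
translate([1298, 445, 0]) cube([90, 130, 2018]);
translate([371, 445, 2018]) cube([1017, 130, 109]);


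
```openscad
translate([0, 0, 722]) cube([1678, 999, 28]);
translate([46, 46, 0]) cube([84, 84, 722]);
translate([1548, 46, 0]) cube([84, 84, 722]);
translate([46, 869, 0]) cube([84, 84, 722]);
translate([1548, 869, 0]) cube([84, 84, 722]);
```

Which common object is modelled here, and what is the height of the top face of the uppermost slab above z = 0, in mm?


A table. The table height is 750 mm.

A 1678×999×28 slab sits at z = 722 on four 84 mm square posts — a table. The top surface is at 722 + 28 = 750 mm.


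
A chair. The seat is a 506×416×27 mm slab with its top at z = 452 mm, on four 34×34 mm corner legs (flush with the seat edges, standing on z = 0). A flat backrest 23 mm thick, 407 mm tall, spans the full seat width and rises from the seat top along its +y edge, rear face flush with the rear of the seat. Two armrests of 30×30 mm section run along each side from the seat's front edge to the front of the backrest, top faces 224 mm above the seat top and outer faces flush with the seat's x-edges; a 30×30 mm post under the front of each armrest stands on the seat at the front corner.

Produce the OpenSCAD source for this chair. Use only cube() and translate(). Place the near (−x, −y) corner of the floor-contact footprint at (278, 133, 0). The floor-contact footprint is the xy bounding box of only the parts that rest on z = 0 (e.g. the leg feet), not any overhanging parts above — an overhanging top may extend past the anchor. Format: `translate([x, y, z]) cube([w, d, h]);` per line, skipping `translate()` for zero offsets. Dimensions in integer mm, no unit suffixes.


translate([278, 133, 425]) cube([506, 416, 27]);
translate([278, 133, 0]) cube([34, 34, 425]);
translate([750, 133, 0]) cube([34, 34, 425]);
translate([278, 515, 0]) cube([34, 34, 425]);
translate([750, 515, 0]) cube([34, 34, 425]);
translate([278, 526, 452]) cube([506, 23, 407]);
translate([278, 133, 646]) cube([30, 393, 30]);
translate([754, 133, 646]) cube([30, 393, 30]);
translate([278, 133, 452]) cube([30, 30, 194]);
translate([754, 133, 452]) cube([30, 30, 194]);


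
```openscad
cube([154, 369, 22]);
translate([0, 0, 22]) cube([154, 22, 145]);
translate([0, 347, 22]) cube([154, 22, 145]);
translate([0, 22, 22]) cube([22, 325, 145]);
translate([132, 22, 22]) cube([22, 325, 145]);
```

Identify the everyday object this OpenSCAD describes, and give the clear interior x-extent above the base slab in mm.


An open box. The internal width is 110 mm.

A 154×369 base slab with four walls standing on it — an open box. The base is 154 mm wide and the walls are 22 mm thick, so the internal width is 154 − 2 × 22 = 110 mm.


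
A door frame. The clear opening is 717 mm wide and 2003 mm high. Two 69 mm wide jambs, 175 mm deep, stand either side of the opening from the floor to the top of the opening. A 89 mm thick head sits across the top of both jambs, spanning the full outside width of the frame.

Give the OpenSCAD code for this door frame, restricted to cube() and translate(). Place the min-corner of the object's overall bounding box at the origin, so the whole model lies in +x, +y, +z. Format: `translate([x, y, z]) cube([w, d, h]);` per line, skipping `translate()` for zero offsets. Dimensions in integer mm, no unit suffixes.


cube([69, 175, 2003]);
translate([786, 0, 0]) cube([69, 175, 2003]);
translate([0, 0, 2003]) cube([855, 175, 89]);


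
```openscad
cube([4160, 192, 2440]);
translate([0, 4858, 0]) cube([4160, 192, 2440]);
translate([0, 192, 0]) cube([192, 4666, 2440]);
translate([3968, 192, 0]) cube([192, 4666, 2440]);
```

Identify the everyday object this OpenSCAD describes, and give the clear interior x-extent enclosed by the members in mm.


A house (or room) frame. The interior width is 3776 mm.

Four 2440 mm walls enclosing a rectangle with no floor or roof — a room or house frame. Outside width is 4160 mm and wall thickness is 192 mm, so the interior width is 4160 − 2 × 192 = 3776 mm.


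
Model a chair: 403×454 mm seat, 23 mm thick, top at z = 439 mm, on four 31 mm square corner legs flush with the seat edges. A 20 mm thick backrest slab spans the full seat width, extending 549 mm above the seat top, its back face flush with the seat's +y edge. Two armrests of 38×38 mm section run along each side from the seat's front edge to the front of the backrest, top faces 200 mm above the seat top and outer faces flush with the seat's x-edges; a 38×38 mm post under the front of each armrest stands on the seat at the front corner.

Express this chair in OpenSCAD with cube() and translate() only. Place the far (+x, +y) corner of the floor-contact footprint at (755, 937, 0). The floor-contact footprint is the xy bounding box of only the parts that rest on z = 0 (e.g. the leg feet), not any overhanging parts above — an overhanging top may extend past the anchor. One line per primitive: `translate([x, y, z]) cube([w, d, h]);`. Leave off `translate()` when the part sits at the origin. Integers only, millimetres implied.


translate([352, 483, 416]) cube([403, 454, 23]);
translate([352, 483, 0]) cube([31, 31, 416]);
translate([724, 483, 0]) cube([31, 31, 416]);
translate([352, 906, 0]) cube([31, 31, 416]);
translate([724, 906, 0]) cube([31, 31, 416]);
translate([352, 917, 439]) cube([403, 20, 549]);
translate([352, 483, 601]) cube([38, 434, 38]);
translate([717, 483, 601]) cube([38, 434, 38]);
translate([352, 483, 439]) cube([38, 38, 162]);
translate([717, 483, 439]) cube([38, 38, 162]);


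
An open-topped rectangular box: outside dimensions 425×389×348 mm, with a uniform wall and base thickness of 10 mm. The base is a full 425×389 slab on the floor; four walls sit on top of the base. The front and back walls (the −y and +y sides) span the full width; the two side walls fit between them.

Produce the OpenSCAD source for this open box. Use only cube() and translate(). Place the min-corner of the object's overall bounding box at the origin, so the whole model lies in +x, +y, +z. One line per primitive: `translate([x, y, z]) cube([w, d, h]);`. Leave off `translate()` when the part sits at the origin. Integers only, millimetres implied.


cube([425, 389, 10]);
translate([0, 0, 10]) cube([425, 10, 338]);
translate([0, 379, 10]) cube([425, 10, 338]);
translate([0, 10, 10]) cube([10, 369, 338]);
translate([415, 10, 10]) cube([10, 369, 338]);


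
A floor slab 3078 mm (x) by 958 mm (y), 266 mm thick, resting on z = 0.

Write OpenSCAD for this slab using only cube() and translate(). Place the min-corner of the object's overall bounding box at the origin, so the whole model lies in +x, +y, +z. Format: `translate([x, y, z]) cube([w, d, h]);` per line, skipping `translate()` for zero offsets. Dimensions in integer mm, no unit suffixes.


cube([3078, 958, 266]);


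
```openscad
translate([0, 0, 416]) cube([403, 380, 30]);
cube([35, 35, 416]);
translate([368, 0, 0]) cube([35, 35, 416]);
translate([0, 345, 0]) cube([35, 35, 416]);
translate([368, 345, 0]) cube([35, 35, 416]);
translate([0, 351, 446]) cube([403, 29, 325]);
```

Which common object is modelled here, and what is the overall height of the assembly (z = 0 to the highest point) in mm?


A chair. The overall height is 771 mm.

A slab on four corner posts with a tall panel at the back — a chair. The seat slab sits at z = 416 with thickness 30, and the 325 mm backrest starts at the seat top, so the overall height is 416 + 30 + 325 = 771 mm.


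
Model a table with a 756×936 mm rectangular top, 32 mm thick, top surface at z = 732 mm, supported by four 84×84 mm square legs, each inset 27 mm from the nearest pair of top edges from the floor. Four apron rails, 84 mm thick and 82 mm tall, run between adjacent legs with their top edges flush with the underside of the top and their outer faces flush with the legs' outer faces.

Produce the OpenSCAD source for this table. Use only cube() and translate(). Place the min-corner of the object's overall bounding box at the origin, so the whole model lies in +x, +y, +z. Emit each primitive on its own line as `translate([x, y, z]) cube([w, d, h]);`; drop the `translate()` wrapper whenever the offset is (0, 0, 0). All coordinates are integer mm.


translate([0, 0, 700]) cube([756, 936, 32]);
translate([27, 27, 0]) cube([84, 84, 700]);
translate([645, 27, 0]) cube([84, 84, 700]);
translate([27, 825, 0]) cube([84, 84, 700]);
translate([645, 825, 0]) cube([84, 84, 700]);
translate([111, 27, 618]) cube([534, 84, 82]);
translate([111, 825, 618]) cube([534, 84, 82]);
translate([27, 111, 618]) cube([84, 714, 82]);
translate([645, 111, 618]) cube([84, 714, 82]);


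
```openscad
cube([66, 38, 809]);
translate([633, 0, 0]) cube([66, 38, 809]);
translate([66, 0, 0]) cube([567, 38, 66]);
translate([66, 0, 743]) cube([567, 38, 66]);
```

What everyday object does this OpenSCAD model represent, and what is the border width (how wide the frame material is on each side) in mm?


A picture frame. The border width is 66 mm.

Four thin pieces enclosing a rectangular opening — a picture frame. The two full-height stiles are 809 mm tall; the top rail sits at z = 743 and is 66 mm tall, so the border above the opening is 809 − 743 = 66 mm, matching the stile x-width.


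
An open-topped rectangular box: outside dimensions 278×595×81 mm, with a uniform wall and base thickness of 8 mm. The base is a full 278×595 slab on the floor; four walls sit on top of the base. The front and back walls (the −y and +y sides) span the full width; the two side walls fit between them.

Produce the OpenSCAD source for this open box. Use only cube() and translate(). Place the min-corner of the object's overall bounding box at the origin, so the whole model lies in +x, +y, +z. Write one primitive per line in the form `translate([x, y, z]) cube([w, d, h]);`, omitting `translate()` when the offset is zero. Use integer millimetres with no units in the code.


cube([278, 595, 8]);
translate([0, 0, 8]) cube([278, 8, 73]);
translate([0, 587, 8]) cube([278, 8, 73]);
translate([0, 8, 8]) cube([8, 579, 73]);
translate([270, 8, 8]) cube([8, 579, 73]);


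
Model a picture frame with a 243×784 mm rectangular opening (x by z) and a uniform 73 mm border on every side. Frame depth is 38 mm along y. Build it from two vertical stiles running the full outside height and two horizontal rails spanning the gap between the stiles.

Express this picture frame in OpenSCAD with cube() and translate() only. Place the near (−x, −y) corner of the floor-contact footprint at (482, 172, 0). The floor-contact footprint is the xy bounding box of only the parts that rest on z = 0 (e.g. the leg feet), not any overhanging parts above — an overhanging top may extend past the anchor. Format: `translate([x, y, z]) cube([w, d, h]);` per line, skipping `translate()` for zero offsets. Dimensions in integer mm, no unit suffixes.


translate([482, 172, 0]) cube([73, 38, 930]);
translate([798, 172, 0]) cube([73, 38, 930]);
translate([555, 172, 0]) cube([243, 38, 73]);
translate([555, 172, 857]) cube([243, 38, 73]);


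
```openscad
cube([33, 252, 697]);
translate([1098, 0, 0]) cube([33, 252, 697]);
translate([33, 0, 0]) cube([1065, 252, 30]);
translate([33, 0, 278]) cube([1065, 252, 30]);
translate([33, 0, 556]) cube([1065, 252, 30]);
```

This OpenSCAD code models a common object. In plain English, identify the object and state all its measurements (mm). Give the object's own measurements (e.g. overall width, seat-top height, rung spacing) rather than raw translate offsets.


An open bookshelf. Two side panels, each 33 mm thick, 252 mm deep and 697 mm tall, stand 1131 mm apart (outside-to-outside). Between them sit 3 shelves, each 30 mm thick and 252 mm deep, spanning the full gap between the sides. The bottom shelf rests on the floor (its underside at z = 0) and the clear gap between one shelf's top and the next shelf's underside is 248 mm.


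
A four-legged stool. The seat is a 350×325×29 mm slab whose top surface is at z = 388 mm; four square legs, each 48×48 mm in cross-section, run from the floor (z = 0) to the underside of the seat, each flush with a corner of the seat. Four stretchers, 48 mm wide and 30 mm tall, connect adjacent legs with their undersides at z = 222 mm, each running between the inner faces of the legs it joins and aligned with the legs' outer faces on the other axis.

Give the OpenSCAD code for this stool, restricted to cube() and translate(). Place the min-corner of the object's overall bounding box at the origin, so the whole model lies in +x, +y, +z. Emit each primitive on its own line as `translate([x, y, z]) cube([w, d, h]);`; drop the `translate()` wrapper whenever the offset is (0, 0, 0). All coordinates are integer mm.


// leg_h = 388 - 29 = 359
// stretcher span = 350 - 2*48 = 254
translate([0, 0, 359]) cube([350, 325, 29]);
cube([48, 48, 359]);
translate([302, 0, 0]) cube([48, 48, 359]);
translate([0, 277, 0]) cube([48, 48, 359]);
translate([302, 277, 0]) cube([48, 48, 359]);
translate([48, 0, 222]) cube([254, 48, 30]);
translate([48, 277, 222]) cube([254, 48, 30]);
translate([0, 48, 222]) cube([48, 229, 30]);
translate([302, 48, 222]) cube([48, 229, 30]);


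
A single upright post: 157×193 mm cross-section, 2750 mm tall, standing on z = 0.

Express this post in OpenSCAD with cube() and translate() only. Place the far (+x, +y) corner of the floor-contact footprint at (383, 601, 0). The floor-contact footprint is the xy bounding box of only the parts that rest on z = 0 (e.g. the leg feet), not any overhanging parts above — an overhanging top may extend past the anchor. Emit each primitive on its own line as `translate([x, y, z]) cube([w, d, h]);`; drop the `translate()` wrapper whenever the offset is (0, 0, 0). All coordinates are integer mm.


translate([226, 408, 0]) cube([157, 193, 2750]);


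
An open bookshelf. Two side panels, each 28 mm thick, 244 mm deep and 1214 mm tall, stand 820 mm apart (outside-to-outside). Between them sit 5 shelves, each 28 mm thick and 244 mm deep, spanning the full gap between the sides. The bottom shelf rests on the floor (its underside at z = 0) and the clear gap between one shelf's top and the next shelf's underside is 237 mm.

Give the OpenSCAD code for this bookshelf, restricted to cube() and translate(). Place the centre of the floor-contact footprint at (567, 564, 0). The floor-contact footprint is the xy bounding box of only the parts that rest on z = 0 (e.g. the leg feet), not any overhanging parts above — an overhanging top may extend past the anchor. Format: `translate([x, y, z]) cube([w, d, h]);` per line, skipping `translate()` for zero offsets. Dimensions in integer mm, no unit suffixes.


translate([157, 442, 0]) cube([28, 244, 1214]);
translate([949, 442, 0]) cube([28, 244, 1214]);
translate([185, 442, 0]) cube([764, 244, 28]);
translate([185, 442, 265]) cube([764, 244, 28]);
translate([185, 442, 530]) cube([764, 244, 28]);
translate([185, 442, 795]) cube([764, 244, 28]);
translate([185, 442, 1060]) cube([764, 244, 28]);


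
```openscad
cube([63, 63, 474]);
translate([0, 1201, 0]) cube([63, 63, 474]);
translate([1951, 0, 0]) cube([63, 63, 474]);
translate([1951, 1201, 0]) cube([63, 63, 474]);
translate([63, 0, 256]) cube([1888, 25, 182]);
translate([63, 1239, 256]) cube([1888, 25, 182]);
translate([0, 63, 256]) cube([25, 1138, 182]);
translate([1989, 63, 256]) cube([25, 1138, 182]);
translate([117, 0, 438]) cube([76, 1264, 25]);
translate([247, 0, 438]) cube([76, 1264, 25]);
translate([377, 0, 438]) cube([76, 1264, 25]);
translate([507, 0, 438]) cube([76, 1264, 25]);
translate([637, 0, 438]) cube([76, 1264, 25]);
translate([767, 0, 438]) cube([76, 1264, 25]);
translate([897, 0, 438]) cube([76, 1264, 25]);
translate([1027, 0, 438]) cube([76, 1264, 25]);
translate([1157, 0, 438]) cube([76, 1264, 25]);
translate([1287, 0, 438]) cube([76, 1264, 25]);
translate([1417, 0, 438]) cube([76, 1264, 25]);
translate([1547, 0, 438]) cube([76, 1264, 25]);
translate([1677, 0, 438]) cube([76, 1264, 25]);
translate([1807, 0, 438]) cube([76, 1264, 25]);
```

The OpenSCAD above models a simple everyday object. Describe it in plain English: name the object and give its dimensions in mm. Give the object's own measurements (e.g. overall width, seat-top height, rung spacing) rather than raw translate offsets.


A bed frame 2014 mm long (x) by 1264 mm wide (y). Four 63×63 mm corner posts, 474 mm tall, at the corners of the footprint. Four rails of 25 mm thickness and 182 mm height run between adjacent posts with their undersides at z = 256 mm, their outer faces flush with the outside of the frame (the two x-running rails run between the posts' inner faces; the two y-running rails run between the posts' inner faces). 14 slats, each 76 mm wide (x) and 25 mm thick, lie across the top of the two x-running rails, running the full 1264 mm width of the frame in y; along x they sit between the end posts with a 54 mm gap after the −x posts and between neighbouring slats, leaving 68 mm before the +x posts.


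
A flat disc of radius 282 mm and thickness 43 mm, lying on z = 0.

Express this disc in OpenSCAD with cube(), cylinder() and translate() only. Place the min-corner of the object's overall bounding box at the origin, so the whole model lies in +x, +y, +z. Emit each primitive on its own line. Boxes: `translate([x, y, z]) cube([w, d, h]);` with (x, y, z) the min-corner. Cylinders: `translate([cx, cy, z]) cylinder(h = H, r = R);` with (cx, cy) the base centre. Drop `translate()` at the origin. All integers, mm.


translate([282, 282, 0]) cylinder(h = 43, r = 282);


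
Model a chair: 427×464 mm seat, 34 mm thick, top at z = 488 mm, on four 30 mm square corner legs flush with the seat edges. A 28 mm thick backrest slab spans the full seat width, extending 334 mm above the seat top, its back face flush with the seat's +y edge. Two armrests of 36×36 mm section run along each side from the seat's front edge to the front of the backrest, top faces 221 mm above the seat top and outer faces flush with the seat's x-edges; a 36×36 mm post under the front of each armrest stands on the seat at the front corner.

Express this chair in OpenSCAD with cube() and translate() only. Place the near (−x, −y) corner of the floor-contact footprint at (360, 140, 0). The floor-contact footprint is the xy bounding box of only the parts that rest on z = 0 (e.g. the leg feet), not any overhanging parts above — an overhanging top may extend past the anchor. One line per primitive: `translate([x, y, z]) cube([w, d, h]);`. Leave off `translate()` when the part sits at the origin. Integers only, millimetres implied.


translate([360, 140, 454]) cube([427, 464, 34]);
translate([360, 140, 0]) cube([30, 30, 454]);
translate([757, 140, 0]) cube([30, 30, 454]);
translate([360, 574, 0]) cube([30, 30, 454]);
translate([757, 574, 0]) cube([30, 30, 454]);
translate([360, 576, 488]) cube([427, 28, 334]);
translate([360, 140, 673]) cube([36, 436, 36]);
translate([751, 140, 673]) cube([36, 436, 36]);
translate([360, 140, 488]) cube([36, 36, 185]);
translate([751, 140, 488]) cube([36, 36, 185]);


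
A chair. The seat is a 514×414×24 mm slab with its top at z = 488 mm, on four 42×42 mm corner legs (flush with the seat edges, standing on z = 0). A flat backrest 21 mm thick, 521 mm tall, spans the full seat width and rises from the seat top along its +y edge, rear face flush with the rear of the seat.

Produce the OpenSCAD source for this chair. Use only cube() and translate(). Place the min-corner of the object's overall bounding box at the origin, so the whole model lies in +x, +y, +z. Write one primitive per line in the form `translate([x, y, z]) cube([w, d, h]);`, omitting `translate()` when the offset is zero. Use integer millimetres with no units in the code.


translate([0, 0, 464]) cube([514, 414, 24]);
cube([42, 42, 464]);
translate([472, 0, 0]) cube([42, 42, 464]);
translate([0, 372, 0]) cube([42, 42, 464]);
translate([472, 372, 0]) cube([42, 42, 464]);
translate([0, 393, 488]) cube([514, 21, 521]);


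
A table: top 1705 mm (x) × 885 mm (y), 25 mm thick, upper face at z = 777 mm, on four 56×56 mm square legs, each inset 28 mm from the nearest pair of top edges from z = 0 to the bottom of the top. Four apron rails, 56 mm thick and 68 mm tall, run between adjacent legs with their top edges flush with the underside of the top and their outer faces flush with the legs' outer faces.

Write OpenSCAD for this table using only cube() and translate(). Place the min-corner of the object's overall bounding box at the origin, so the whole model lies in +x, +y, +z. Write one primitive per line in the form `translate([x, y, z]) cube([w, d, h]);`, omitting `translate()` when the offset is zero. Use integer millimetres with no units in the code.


translate([0, 0, 752]) cube([1705, 885, 25]);
translate([28, 28, 0]) cube([56, 56, 752]);
translate([1621, 28, 0]) cube([56, 56, 752]);
translate([28, 801, 0]) cube([56, 56, 752]);
translate([1621, 801, 0]) cube([56, 56, 752]);
translate([84, 28, 684]) cube([1537, 56, 68]);
translate([84, 801, 684]) cube([1537, 56, 68]);
translate([28, 84, 684]) cube([56, 717, 68]);
translate([1621, 84, 684]) cube([56, 717, 68]);


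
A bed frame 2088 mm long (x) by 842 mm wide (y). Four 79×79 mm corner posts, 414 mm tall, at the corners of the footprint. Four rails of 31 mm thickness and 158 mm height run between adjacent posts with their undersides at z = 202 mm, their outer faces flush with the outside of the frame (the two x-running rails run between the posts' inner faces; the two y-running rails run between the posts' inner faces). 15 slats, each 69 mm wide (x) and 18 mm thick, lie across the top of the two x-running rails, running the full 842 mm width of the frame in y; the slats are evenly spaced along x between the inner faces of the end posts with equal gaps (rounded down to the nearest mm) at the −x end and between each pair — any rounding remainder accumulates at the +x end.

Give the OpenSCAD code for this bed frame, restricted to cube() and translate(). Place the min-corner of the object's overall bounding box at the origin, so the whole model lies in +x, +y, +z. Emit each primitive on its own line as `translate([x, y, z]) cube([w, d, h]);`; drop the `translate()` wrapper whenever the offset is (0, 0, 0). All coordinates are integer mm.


cube([79, 79, 414]);
translate([0, 763, 0]) cube([79, 79, 414]);
translate([2009, 0, 0]) cube([79, 79, 414]);
translate([2009, 763, 0]) cube([79, 79, 414]);
translate([79, 0, 202]) cube([1930, 31, 158]);
translate([79, 811, 202]) cube([1930, 31, 158]);
translate([0, 79, 202]) cube([31, 684, 158]);
translate([2057, 79, 202]) cube([31, 684, 158]);
translate([134, 0, 360]) cube([69, 842, 18]);
translate([258, 0, 360]) cube([69, 842, 18]);
translate([382, 0, 360]) cube([69, 842, 18]);
translate([506, 0, 360]) cube([69, 842, 18]);
translate([630, 0, 360]) cube([69, 842, 18]);
translate([754, 0, 360]) cube([69, 842, 18]);
translate([878, 0, 360]) cube([69, 842, 18]);
translate([1002, 0, 360]) cube([69, 842, 18]);
translate([1126, 0, 360]) cube([69, 842, 18]);
translate([1250, 0, 360]) cube([69, 842, 18]);
translate([1374, 0, 360]) cube([69, 842, 18]);
translate([1498, 0, 360]) cube([69, 842, 18]);
translate([1622, 0, 360]) cube([69, 842, 18]);
translate([1746, 0, 360]) cube([69, 842, 18]);
translate([1870, 0, 360]) cube([69, 842, 18]);


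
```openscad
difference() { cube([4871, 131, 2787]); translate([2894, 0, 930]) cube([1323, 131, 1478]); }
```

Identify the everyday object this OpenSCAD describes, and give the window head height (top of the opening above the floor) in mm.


A wall with a window opening. The window head height is 2408 mm.

A wall with a rectangular opening subtracted — a window. Sill at z = 930, opening 1478 mm tall, so the head is at 930 + 1478 = 2408 mm.


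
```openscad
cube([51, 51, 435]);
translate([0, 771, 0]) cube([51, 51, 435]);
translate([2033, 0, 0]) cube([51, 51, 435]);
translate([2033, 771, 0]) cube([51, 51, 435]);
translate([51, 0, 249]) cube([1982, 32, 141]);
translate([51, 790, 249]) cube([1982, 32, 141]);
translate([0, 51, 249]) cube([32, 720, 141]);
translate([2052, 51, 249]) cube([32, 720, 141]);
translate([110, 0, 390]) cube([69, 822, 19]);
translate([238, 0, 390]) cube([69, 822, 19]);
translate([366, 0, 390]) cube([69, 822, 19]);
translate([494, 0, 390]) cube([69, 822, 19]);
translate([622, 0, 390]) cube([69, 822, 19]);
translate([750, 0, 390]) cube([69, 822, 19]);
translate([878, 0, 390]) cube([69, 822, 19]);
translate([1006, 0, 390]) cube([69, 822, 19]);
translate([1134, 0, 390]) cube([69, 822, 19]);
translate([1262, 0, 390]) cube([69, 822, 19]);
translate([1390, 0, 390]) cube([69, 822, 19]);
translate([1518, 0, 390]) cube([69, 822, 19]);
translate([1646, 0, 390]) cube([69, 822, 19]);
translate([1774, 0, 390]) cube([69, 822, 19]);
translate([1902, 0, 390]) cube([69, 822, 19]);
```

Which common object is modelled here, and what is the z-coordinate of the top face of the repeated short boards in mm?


A bed frame. The slat-top height is 409 mm.

Four posts, four rails, and a row of slats — a bed frame. Slats sit on the rails at z = 249 + 141 = 390; with slat thickness 19, the top is 409 mm.


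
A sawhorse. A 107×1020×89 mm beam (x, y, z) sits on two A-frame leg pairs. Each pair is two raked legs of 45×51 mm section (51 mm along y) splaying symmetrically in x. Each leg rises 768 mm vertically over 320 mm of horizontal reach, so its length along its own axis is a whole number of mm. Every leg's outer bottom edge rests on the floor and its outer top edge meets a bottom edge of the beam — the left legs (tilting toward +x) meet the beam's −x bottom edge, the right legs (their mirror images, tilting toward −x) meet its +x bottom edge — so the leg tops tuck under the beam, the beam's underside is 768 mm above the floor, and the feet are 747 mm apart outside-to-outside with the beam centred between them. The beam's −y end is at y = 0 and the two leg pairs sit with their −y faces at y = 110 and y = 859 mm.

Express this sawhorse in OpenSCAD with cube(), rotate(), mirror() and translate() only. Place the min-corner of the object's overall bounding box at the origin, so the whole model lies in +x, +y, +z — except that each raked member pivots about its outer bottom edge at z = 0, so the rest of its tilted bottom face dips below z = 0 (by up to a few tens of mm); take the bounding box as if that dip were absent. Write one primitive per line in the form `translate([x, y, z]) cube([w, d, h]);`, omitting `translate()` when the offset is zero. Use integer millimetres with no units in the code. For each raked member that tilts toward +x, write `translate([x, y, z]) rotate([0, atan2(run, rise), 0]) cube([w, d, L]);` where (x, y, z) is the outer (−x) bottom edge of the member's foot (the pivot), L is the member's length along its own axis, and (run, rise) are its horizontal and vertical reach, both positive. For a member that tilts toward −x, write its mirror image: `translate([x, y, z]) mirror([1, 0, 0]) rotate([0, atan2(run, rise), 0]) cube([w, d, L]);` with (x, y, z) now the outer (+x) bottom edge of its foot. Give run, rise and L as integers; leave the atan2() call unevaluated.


translate([320, 0, 768]) cube([107, 1020, 89]);
translate([0, 110, 0]) rotate([0, atan2(320, 768), 0]) cube([45, 51, 832]);
translate([747, 110, 0]) mirror([1, 0, 0]) rotate([0, atan2(320, 768), 0]) cube([45, 51, 832]);
translate([0, 859, 0]) rotate([0, atan2(320, 768), 0]) cube([45, 51, 832]);
translate([747, 859, 0]) mirror([1, 0, 0]) rotate([0, atan2(320, 768), 0]) cube([45, 51, 832]);


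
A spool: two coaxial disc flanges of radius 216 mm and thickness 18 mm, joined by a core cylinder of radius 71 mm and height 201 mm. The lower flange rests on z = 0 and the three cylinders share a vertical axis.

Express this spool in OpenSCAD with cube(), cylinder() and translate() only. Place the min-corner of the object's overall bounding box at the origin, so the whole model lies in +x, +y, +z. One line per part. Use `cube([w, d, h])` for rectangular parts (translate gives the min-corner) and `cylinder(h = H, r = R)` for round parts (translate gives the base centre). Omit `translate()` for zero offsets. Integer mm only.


translate([216, 216, 0]) cylinder(h = 18, r = 216);
translate([216, 216, 18]) cylinder(h = 201, r = 71);
translate([216, 216, 219]) cylinder(h = 18, r = 216);


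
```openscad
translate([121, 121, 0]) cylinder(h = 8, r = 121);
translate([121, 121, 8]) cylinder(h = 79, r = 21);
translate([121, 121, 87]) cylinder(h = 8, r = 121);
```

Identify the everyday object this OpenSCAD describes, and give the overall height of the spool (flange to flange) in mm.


A spool. The overall height is 95 mm.

Three coaxial cylinders, large–small–large — a spool. Two 8 mm flanges and a 79 mm core give 8 + 79 + 8 = 95 mm.


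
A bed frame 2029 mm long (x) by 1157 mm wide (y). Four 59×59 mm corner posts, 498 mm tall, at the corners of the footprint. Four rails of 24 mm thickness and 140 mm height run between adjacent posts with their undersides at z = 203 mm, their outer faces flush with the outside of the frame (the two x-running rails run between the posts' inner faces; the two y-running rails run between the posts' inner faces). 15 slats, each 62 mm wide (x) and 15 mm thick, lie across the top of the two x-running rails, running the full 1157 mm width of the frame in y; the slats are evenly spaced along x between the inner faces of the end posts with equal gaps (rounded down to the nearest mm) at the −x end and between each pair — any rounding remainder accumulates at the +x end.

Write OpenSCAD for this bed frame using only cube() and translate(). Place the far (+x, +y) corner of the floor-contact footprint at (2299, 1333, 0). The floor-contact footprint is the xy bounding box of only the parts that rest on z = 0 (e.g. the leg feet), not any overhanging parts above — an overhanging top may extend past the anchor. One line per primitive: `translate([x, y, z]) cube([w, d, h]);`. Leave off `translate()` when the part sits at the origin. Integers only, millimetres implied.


// slat z = rail_z + rail_h = 203 + 140 = 343
// slat gap = ⌊(1911 − 15·62) / 16⌋ = 61
translate([270, 176, 0]) cube([59, 59, 498]);
translate([270, 1274, 0]) cube([59, 59, 498]);
translate([2240, 176, 0]) cube([59, 59, 498]);
translate([2240, 1274, 0]) cube([59, 59, 498]);
translate([329, 176, 203]) cube([1911, 24, 140]);
translate([329, 1309, 203]) cube([1911, 24, 140]);
translate([270, 235, 203]) cube([24, 1039, 140]);
translate([2275, 235, 203]) cube([24, 1039, 140]);
translate([390, 176, 343]) cube([62, 1157, 15]);
translate([513, 176, 343]) cube([62, 1157, 15]);
translate([636, 176, 343]) cube([62, 1157, 15]);
translate([759, 176, 343]) cube([62, 1157, 15]);
translate([882, 176, 343]) cube([62, 1157, 15]);
translate([1005, 176, 343]) cube([62, 1157, 15]);
translate([1128, 176, 343]) cube([62, 1157, 15]);
translate([1251, 176, 343]) cube([62, 1157, 15]);
translate([1374, 176, 343]) cube([62, 1157, 15]);
translate([1497, 176, 343]) cube([62, 1157, 15]);
translate([1620, 176, 343]) cube([62, 1157, 15]);
translate([1743, 176, 343]) cube([62, 1157, 15]);
translate([1866, 176, 343]) cube([62, 1157, 15]);
translate([1989, 176, 343]) cube([62, 1157, 15]);
translate([2112, 176, 343]) cube([62, 1157, 15]);
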